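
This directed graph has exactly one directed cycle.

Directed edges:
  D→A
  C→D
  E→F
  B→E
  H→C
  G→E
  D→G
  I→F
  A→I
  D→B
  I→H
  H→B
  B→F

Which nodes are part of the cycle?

A, C, D, H, I

DFS with gray/black marking from H:
H gray
  B gray
    F gray
    F black
    E gray
      E→F: F black — skip
    E black
  B black
  C gray
    D gray
      D→B: B black — skip
      A gray
        I gray
          I→F: F black — skip
          I→H: H is gray → back edge
Back edge closes the cycle H → C → D → A → I → H; its vertices are {A, C, D, H, I}.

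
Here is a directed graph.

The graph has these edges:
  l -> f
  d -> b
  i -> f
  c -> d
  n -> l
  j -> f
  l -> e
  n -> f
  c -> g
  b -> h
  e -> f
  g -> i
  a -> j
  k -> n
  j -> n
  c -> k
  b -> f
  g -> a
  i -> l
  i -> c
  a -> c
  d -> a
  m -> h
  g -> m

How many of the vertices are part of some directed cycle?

A vertex is on a directed cycle iff it belongs to a strongly connected component of size ≥ 2 (or has a self-loop).
The vertices on cycles are {a, c, d, g, i} — 5 in total.

5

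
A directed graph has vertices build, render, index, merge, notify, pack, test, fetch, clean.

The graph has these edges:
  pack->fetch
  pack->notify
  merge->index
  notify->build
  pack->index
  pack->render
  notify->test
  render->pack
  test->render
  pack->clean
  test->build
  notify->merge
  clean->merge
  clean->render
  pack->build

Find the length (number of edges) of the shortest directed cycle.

2

For each vertex v, BFS finds the shortest path from v back to v.
The shortest such closed walk is render → pack → render, length 2.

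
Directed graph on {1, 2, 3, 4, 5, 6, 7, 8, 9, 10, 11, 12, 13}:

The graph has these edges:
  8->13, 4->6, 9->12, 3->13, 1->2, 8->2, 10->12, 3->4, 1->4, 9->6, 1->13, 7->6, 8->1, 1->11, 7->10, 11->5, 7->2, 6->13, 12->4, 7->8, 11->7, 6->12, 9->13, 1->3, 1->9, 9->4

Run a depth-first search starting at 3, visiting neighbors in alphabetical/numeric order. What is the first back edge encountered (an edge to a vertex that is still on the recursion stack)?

DFS from 3 (visiting neighbors in alphabetical/numeric order); mark gray on enter, black on exit:
3 gray
  4 gray
    6 gray
      12 gray
        12→4: 4 is gray → back edge
First back edge: 12 → 4.

12→4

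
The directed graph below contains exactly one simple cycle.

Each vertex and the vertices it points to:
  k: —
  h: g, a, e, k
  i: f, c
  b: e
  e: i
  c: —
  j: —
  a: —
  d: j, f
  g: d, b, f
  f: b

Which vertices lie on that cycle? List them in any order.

DFS with gray/black marking from e:
e gray
  i gray
    f gray
      b gray
        b→e: e is gray → back edge
Back edge closes the cycle e → i → f → b → e; its vertices are {b, e, f, i}.

b, e, f, i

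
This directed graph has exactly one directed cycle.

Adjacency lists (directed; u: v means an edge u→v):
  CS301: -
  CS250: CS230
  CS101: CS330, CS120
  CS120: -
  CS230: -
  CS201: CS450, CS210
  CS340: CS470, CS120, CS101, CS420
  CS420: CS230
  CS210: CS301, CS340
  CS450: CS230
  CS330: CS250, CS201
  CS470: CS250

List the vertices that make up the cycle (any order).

CS101, CS201, CS210, CS330, CS340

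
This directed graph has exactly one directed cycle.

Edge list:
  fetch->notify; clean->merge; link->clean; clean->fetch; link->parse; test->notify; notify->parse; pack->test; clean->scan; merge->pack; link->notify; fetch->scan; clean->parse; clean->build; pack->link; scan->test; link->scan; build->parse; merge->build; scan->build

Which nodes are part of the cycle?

DFS with gray/black marking from link:
link gray
  parse gray
  parse black
  scan gray
    build gray
      build→parse: parse black — skip
    build black
    test gray
      notify gray
        notify→parse: parse black — skip
      notify black
    test black
  scan black
  link→notify: notify black — skip
  clean gray
    clean→scan: scan black — skip
    clean→build: build black — skip
    clean→parse: parse black — skip
    fetch gray
      fetch→notify: notify black — skip
      fetch→scan: scan black — skip
    fetch black
    merge gray
      pack gray
        pack→link: link is gray → back edge
Back edge closes the cycle link → clean → merge → pack → link; its vertices are {link, pack, clean, merge}.

link, pack, clean, merge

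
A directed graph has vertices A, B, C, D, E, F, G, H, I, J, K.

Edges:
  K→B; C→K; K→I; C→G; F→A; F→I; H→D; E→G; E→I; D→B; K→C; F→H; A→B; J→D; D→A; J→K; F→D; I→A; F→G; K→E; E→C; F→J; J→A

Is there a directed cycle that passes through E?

Yes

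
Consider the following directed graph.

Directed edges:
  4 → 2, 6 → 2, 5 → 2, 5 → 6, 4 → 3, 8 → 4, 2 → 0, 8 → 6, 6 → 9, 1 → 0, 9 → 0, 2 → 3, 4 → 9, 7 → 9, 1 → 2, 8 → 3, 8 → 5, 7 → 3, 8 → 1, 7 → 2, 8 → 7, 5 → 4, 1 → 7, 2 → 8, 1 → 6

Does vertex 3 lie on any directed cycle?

No

3 lies on a cycle iff there is a path from 3 back to itself.
Exploring from 3, it never reaches itself; equivalently, its strongly connected component is a singleton.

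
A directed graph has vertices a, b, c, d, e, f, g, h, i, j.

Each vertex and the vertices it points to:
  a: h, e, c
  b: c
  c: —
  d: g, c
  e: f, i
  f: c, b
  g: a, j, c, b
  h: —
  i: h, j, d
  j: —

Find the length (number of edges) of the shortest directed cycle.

5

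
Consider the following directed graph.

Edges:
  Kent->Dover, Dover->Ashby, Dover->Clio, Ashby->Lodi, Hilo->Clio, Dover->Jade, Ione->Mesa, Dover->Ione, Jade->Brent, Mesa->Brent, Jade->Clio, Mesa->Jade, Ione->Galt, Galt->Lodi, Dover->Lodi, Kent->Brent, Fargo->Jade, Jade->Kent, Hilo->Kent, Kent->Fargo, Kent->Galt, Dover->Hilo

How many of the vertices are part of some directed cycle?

7

A vertex is on a directed cycle iff it belongs to a strongly connected component of size ≥ 2 (or has a self-loop).
The vertices on cycles are {Hilo, Ione, Jade, Kent, Mesa, Dover, Fargo} — 7 in total.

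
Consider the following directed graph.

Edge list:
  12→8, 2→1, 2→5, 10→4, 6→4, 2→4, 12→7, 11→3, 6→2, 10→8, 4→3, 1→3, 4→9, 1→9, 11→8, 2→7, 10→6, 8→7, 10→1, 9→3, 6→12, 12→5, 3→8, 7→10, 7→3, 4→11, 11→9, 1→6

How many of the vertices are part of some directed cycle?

A vertex is on a directed cycle iff it belongs to a strongly connected component of size ≥ 2 (or has a self-loop).
The vertices on cycles are {1, 2, 3, 4, 6, 7, 8, 9, 10, 11, 12} — 11 in total.

11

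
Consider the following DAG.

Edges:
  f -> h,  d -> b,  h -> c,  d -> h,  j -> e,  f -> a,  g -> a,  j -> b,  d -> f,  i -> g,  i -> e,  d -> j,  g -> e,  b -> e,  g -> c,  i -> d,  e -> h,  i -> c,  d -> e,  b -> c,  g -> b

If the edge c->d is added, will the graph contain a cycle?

Adding c→d creates a cycle iff d can already reach c.
Path from d: d → b → c.
So d → … → c → d is a cycle.

Yes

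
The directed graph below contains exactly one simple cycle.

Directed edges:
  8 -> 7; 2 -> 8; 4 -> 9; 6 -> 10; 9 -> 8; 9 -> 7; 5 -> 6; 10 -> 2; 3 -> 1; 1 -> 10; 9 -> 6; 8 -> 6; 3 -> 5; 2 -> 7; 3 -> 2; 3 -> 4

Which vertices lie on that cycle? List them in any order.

DFS with gray/black marking from 10:
10 gray
  2 gray
    7 gray
    7 black
    8 gray
      6 gray
        6→10: 10 is gray → back edge
Back edge closes the cycle 10 → 2 → 8 → 6 → 10; its vertices are {2, 6, 8, 10}.

2, 6, 8, 10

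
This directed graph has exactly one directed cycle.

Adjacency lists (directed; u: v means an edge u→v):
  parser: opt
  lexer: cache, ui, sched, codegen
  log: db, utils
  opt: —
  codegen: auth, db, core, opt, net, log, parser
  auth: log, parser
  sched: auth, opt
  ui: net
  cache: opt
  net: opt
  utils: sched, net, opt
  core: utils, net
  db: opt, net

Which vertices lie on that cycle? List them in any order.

DFS with gray/black marking from sched:
sched gray
  auth gray
    log gray
      db gray
        opt gray
        opt black
        net gray
          net→opt: opt black — skip
        net black
      db black
      utils gray
        utils→sched: sched is gray → back edge
Back edge closes the cycle sched → auth → log → utils → sched; its vertices are {log, auth, sched, utils}.

log, auth, sched, utils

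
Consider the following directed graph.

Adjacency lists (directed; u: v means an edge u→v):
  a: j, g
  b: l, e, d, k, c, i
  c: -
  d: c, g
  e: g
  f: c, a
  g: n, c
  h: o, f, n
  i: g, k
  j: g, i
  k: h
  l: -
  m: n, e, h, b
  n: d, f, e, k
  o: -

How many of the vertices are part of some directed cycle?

A vertex is on a directed cycle iff it belongs to a strongly connected component of size ≥ 2 (or has a self-loop).
The vertices on cycles are {a, d, e, f, g, h, i, j, k, n} — 10 in total.

10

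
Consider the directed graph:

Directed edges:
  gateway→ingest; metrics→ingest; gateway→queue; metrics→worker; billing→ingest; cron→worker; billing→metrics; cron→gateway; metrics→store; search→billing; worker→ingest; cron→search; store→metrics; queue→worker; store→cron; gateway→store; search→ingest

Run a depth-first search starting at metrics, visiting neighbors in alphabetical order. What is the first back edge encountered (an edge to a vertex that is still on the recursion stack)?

DFS from metrics (visiting neighbors in alphabetical order); mark gray on enter, black on exit:
metrics gray
  ingest gray
  ingest black
  store gray
    cron gray
      gateway gray
        gateway→ingest: ingest black — skip
        queue gray
          worker gray
            worker→ingest: ingest black — skip
          worker black
        queue black
        gateway→store: store is gray → back edge
First back edge: gateway → store.

gateway->store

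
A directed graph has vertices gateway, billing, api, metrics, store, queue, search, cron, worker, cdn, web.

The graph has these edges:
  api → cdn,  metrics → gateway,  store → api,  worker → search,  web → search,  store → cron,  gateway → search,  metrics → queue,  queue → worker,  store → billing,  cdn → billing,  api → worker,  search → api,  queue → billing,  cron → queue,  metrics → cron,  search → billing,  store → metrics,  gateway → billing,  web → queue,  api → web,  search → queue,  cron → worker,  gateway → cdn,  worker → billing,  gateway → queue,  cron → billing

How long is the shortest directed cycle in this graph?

3

For each vertex v, BFS finds the shortest path from v back to v.
The shortest such closed walk is api → web → search → api, length 3.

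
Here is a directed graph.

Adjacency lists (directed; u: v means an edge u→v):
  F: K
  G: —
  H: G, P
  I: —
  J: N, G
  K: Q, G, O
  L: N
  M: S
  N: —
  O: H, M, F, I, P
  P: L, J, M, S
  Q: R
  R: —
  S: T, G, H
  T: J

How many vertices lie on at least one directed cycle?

A vertex is on a directed cycle iff it belongs to a strongly connected component of size ≥ 2 (or has a self-loop).
The vertices on cycles are {F, H, K, M, O, P, S} — 7 in total.

7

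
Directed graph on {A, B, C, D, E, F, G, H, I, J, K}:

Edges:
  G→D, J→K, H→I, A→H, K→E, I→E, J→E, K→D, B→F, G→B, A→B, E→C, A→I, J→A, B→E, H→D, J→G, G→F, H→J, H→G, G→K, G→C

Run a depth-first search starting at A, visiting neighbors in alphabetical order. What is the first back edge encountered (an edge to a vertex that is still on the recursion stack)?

DFS from A (visiting neighbors in alphabetical order); mark gray on enter, black on exit:
A gray
  B gray
    E gray
      C gray
      C black
    E black
    F gray
    F black
  B black
  H gray
    D gray
    D black
    G gray
      G→B: B black — skip
      G→C: C black — skip
      G→D: D black — skip
      G→F: F black — skip
      K gray
        K→D: D black — skip
        K→E: E black — skip
      K black
    G black
    I gray
      I→E: E black — skip
    I black
    J gray
      J→A: A is gray → back edge
First back edge: J → A.

J→A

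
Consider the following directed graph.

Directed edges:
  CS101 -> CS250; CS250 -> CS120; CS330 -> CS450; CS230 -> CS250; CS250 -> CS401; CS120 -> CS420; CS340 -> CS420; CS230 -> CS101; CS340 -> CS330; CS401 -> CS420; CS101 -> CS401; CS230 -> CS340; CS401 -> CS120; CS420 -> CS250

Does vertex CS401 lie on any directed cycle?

CS401 is on a cycle iff CS401 can reach itself via ≥1 edge.
CS401 → CS420 → CS250 → CS401 — yes.

Yes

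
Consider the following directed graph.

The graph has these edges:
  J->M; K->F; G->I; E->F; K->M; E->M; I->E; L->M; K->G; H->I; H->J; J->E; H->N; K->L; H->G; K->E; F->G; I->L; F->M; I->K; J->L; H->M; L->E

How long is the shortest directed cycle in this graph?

For each vertex v, BFS finds the shortest path from v back to v.
The shortest such closed walk is G → I → K → G, length 3.

3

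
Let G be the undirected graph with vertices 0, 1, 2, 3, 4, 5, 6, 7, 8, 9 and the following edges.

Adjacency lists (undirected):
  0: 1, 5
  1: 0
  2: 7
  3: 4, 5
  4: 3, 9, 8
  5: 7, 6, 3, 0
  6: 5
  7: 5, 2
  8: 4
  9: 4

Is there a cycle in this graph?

DFS, tracking each vertex's parent; an edge to a visited non-parent vertex closes a cycle.
Start from 0:
visit 0 (parent –)
  visit 1 (parent 0)
    1–0: parent, skip
  visit 5 (parent 0)
    visit 7 (parent 5)
      7–5: parent, skip
      visit 2 (parent 7)
        2–7: parent, skip
    visit 6 (parent 5)
      6–5: parent, skip
    visit 3 (parent 5)
      visit 4 (parent 3)
        4–3: parent, skip
        visit 9 (parent 4)
          9–4: parent, skip
        visit 8 (parent 4)
          8–4: parent, skip
      3–5: parent, skip
    5–0: parent, skip
No non-parent visited neighbor found — the graph is a forest.

No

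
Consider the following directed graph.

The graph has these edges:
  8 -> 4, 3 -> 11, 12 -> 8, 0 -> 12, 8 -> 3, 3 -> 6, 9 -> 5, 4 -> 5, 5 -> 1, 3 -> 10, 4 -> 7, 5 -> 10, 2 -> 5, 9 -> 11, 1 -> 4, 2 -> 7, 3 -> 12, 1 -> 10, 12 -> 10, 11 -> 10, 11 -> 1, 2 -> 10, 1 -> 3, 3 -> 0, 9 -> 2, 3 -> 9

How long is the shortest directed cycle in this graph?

3

For each vertex v, BFS finds the shortest path from v back to v.
The shortest such closed walk is 3 → 12 → 8 → 3, length 3.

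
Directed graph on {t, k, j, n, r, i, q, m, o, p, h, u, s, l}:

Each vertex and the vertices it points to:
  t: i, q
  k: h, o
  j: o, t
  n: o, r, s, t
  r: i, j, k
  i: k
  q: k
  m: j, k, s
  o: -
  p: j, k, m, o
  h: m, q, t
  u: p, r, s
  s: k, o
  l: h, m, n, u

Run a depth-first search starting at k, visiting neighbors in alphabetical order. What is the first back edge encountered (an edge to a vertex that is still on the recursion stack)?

DFS from k (visiting neighbors in alphabetical order); mark gray on enter, black on exit:
k gray
  h gray
    m gray
      j gray
        o gray
        o black
        t gray
          i gray
            i→k: k is gray → back edge
First back edge: i → k.

i->k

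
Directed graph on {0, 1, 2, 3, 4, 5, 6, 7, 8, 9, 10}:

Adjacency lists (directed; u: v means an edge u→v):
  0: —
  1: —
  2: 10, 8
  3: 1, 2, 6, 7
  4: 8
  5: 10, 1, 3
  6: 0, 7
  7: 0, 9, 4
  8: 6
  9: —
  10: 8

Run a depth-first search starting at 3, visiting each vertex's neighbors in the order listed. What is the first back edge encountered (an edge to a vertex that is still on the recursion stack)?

DFS from 3 (visiting each vertex's neighbors in the order listed); mark gray on enter, black on exit:
3 gray
  1 gray
  1 black
  2 gray
    10 gray
      8 gray
        6 gray
          0 gray
          0 black
          7 gray
            7→0: 0 black — skip
            9 gray
            9 black
            4 gray
              4→8: 8 is gray → back edge
First back edge: 4 → 8.

4->8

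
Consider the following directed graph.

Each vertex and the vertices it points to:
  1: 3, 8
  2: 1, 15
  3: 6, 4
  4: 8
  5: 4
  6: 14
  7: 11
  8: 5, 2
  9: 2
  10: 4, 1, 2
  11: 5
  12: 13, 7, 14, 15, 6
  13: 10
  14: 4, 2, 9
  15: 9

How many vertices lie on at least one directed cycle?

10

A vertex is on a directed cycle iff it belongs to a strongly connected component of size ≥ 2 (or has a self-loop).
The vertices on cycles are {1, 2, 3, 4, 5, 6, 8, 9, 14, 15} — 10 in total.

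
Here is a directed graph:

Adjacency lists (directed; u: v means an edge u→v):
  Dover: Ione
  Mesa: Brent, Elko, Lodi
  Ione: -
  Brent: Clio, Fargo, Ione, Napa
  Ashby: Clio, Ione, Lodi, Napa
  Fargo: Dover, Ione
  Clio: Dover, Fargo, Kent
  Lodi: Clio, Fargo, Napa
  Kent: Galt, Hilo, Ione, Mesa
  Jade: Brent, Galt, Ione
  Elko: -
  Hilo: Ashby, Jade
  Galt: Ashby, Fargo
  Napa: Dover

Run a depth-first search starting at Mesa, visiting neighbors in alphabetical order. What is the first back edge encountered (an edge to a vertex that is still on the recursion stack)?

Ashby->Clio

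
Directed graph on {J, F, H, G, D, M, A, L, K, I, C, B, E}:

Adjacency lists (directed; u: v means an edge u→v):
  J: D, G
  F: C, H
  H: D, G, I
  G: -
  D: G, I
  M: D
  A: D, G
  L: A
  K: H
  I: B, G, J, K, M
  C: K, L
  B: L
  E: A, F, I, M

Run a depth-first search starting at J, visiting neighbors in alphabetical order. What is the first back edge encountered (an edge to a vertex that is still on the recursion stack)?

A->D

DFS from J (visiting neighbors in alphabetical order); mark gray on enter, black on exit:
J gray
  D gray
    G gray
    G black
    I gray
      B gray
        L gray
          A gray
            A→D: D is gray → back edge
First back edge: A → D.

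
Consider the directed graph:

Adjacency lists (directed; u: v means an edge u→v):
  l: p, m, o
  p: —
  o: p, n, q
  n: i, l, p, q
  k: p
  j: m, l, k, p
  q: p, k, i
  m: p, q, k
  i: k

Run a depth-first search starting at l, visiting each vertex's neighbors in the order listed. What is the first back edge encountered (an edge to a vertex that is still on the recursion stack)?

n→l

DFS from l (visiting each vertex's neighbors in the order listed); mark gray on enter, black on exit:
l gray
  p gray
  p black
  m gray
    m→p: p black — skip
    q gray
      q→p: p black — skip
      k gray
        k→p: p black — skip
      k black
      i gray
        i→k: k black — skip
      i black
    q black
    m→k: k black — skip
  m black
  o gray
    o→p: p black — skip
    n gray
      n→i: i black — skip
      n→l: l is gray → back edge
First back edge: n → l.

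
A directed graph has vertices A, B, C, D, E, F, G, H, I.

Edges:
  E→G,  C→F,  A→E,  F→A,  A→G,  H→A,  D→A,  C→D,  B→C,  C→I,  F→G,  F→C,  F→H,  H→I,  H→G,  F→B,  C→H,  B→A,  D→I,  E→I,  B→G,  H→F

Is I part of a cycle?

No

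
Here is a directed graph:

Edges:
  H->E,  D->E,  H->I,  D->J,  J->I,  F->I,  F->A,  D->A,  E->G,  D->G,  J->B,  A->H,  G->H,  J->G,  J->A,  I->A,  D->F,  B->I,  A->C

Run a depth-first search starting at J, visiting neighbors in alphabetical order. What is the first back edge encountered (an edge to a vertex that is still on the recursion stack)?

DFS from J (visiting neighbors in alphabetical order); mark gray on enter, black on exit:
J gray
  A gray
    C gray
    C black
    H gray
      E gray
        G gray
          G→H: H is gray → back edge
First back edge: G → H.

G→H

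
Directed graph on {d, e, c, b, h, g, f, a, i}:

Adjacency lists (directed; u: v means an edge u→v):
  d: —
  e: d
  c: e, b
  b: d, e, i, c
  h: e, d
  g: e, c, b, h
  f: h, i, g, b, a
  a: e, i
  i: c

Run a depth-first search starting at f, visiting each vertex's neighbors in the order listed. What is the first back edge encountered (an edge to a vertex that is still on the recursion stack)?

b→i

DFS from f (visiting each vertex's neighbors in the order listed); mark gray on enter, black on exit:
f gray
  h gray
    e gray
      d gray
      d black
    e black
    h→d: d black — skip
  h black
  i gray
    c gray
      c→e: e black — skip
      b gray
        b→d: d black — skip
        b→e: e black — skip
        b→i: i is gray → back edge
First back edge: b → i.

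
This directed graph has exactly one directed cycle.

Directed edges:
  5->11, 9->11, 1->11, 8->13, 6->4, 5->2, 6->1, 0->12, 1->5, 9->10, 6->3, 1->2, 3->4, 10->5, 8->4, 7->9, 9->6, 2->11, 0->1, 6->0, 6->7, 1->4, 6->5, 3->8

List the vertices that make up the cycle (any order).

6, 7, 9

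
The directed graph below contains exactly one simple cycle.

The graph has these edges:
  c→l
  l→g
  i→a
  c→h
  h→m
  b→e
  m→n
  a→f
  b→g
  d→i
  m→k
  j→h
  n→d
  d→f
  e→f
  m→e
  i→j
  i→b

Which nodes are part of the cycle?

d, h, i, j, m, n

DFS with gray/black marking from h:
h gray
  m gray
    k gray
    k black
    e gray
      f gray
      f black
    e black
    n gray
      d gray
        i gray
          j gray
            j→h: h is gray → back edge
Back edge closes the cycle h → m → n → d → i → j → h; its vertices are {d, h, i, j, m, n}.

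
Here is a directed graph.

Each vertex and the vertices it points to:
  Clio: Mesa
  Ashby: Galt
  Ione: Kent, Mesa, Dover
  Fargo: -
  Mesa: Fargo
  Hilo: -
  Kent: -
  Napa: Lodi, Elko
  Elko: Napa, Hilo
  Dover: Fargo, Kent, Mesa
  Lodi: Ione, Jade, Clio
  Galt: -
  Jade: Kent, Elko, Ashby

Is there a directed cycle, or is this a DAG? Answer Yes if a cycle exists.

DFS with white/gray/black marking, starting from Mesa:
Mesa gray
  Fargo gray
  Fargo black
Mesa black
Clio gray
  Clio→Mesa: Mesa black — skip
Clio black
Ashby gray
  Galt gray
  Galt black
Ashby black
Ione gray
  Kent gray
  Kent black
  Ione→Mesa: Mesa black — skip
  Dover gray
    Dover→Fargo: Fargo black — skip
    Dover→Kent: Kent black — skip
    Dover→Mesa: Mesa black — skip
  Dover black
Ione black
Hilo gray
Hilo black
Napa gray
  Lodi gray
    Lodi→Ione: Ione black — skip
    Jade gray
      Jade→Kent: Kent black — skip
      Elko gray
        Elko→Napa: Napa is gray → back edge
Back edge found, so a cycle exists: Napa → Lodi → Jade → Elko → Napa.

Yes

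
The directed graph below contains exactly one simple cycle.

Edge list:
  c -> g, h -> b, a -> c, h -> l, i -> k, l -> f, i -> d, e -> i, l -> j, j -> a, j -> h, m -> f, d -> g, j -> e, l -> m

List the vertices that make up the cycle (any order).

DFS with gray/black marking from l:
l gray
  f gray
  f black
  j gray
    e gray
      i gray
        k gray
        k black
        d gray
          g gray
          g black
        d black
      i black
    e black
    h gray
      h→l: l is gray → back edge
Back edge closes the cycle l → j → h → l; its vertices are {h, j, l}.

h, j, l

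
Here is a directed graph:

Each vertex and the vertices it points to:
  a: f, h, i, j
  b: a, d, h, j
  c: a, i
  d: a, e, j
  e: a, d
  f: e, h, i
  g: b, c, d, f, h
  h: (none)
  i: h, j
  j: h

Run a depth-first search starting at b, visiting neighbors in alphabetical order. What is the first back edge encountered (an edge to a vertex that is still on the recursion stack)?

e→a

DFS from b (visiting neighbors in alphabetical order); mark gray on enter, black on exit:
b gray
  a gray
    f gray
      e gray
        e→a: a is gray → back edge
First back edge: e → a.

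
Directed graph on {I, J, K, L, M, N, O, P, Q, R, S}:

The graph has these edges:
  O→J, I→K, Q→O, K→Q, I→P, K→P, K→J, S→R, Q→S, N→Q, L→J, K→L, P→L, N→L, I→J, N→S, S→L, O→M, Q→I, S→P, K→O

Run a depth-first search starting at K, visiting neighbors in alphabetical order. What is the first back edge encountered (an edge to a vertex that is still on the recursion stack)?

I->K

DFS from K (visiting neighbors in alphabetical order); mark gray on enter, black on exit:
K gray
  J gray
  J black
  L gray
    L→J: J black — skip
  L black
  O gray
    O→J: J black — skip
    M gray
    M black
  O black
  P gray
    P→L: L black — skip
  P black
  Q gray
    I gray
      I→J: J black — skip
      I→K: K is gray → back edge
First back edge: I → K.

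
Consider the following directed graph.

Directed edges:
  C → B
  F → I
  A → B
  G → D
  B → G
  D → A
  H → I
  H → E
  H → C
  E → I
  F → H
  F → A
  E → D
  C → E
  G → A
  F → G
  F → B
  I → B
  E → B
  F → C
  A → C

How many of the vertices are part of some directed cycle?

A vertex is on a directed cycle iff it belongs to a strongly connected component of size ≥ 2 (or has a self-loop).
The vertices on cycles are {A, B, C, D, E, G, I} — 7 in total.

7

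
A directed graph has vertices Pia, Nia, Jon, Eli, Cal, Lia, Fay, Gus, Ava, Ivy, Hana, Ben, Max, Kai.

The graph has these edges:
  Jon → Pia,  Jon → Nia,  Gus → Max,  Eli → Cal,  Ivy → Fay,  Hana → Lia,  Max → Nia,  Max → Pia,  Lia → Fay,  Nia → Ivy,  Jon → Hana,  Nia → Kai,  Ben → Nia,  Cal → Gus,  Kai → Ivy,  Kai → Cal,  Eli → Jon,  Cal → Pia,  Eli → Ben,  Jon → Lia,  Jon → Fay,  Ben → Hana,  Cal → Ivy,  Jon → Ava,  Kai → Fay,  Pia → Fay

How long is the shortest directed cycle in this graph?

5

For each vertex v, BFS finds the shortest path from v back to v.
The shortest such closed walk is Cal → Gus → Max → Nia → Kai → Cal, length 5.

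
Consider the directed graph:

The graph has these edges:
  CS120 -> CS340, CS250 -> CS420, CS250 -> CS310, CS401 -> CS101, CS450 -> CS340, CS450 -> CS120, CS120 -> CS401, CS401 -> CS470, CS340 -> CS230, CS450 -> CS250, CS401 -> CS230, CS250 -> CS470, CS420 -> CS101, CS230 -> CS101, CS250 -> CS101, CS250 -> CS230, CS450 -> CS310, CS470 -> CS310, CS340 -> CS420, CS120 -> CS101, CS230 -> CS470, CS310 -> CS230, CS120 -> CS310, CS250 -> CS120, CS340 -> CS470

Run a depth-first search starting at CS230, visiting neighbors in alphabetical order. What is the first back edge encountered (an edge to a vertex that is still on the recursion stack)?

DFS from CS230 (visiting neighbors in alphabetical order); mark gray on enter, black on exit:
CS230 gray
  CS101 gray
  CS101 black
  CS470 gray
    CS310 gray
      CS310→CS230: CS230 is gray → back edge
First back edge: CS310 → CS230.

CS310->CS230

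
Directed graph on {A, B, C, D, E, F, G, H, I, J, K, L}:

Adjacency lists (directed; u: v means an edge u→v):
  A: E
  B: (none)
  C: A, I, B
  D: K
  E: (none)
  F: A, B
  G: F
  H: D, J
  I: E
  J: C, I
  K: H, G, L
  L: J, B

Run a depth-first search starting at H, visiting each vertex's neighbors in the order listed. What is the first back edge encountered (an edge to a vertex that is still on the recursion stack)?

DFS from H (visiting each vertex's neighbors in the order listed); mark gray on enter, black on exit:
H gray
  D gray
    K gray
      K→H: H is gray → back edge
First back edge: K → H.

K->H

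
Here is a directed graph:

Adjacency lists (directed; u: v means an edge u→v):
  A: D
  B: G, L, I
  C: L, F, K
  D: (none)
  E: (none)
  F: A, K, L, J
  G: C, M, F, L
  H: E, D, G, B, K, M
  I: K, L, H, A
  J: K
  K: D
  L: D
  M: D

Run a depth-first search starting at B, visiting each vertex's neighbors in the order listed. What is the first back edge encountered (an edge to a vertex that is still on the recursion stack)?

DFS from B (visiting each vertex's neighbors in the order listed); mark gray on enter, black on exit:
B gray
  G gray
    C gray
      L gray
        D gray
        D black
      L black
      F gray
        A gray
          A→D: D black — skip
        A black
        K gray
          K→D: D black — skip
        K black
        F→L: L black — skip
        J gray
          J→K: K black — skip
        J black
      F black
      C→K: K black — skip
    C black
    M gray
      M→D: D black — skip
    M black
    G→F: F black — skip
    G→L: L black — skip
  G black
  B→L: L black — skip
  I gray
    I→K: K black — skip
    I→L: L black — skip
    H gray
      E gray
      E black
      H→D: D black — skip
      H→G: G black — skip
      H→B: B is gray → back edge
First back edge: H → B.

H→B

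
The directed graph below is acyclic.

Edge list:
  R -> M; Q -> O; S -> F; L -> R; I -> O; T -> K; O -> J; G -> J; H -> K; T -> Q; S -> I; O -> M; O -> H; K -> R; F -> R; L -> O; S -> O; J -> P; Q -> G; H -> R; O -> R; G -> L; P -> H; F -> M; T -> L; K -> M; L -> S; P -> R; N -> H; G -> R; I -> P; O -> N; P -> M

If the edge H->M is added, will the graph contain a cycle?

No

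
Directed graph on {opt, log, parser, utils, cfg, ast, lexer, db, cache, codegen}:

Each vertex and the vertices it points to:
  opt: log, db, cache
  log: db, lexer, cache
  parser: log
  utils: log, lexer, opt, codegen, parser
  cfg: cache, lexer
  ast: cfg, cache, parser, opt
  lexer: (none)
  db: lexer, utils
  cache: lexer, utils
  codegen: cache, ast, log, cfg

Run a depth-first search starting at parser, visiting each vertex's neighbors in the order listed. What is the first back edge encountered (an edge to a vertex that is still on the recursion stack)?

utils→log

DFS from parser (visiting each vertex's neighbors in the order listed); mark gray on enter, black on exit:
parser gray
  log gray
    db gray
      lexer gray
      lexer black
      utils gray
        utils→log: log is gray → back edge
First back edge: utils → log.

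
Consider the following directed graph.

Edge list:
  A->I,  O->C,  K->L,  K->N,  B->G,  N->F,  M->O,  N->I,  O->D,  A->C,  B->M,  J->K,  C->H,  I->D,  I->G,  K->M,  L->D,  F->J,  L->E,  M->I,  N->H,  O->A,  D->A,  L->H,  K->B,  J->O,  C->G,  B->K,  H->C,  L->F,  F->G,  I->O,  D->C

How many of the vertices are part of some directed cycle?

12

A vertex is on a directed cycle iff it belongs to a strongly connected component of size ≥ 2 (or has a self-loop).
The vertices on cycles are {A, B, C, D, F, H, I, J, K, L, N, O} — 12 in total.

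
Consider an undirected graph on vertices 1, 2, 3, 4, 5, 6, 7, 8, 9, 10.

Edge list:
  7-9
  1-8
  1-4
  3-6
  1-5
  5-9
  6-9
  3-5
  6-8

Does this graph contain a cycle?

DFS, tracking each vertex's parent; an edge to a visited non-parent vertex closes a cycle.
Start from 2:
visit 2 (parent –)
visit 1 (parent –)
  visit 8 (parent 1)
    visit 6 (parent 8)
      visit 3 (parent 6)
        3–6: parent, skip
        visit 5 (parent 3)
          5–1: 1 visited and ≠ parent → cycle
Cycle: 1 – 8 – 6 – 3 – 5 – 1.

Yes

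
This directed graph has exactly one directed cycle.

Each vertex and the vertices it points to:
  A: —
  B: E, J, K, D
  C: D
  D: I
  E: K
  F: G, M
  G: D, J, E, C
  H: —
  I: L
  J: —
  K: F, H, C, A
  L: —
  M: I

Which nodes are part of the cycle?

DFS with gray/black marking from K:
K gray
  F gray
    G gray
      D gray
        I gray
          L gray
          L black
        I black
      D black
      J gray
      J black
      E gray
        E→K: K is gray → back edge
Back edge closes the cycle K → F → G → E → K; its vertices are {E, F, G, K}.

E, F, G, K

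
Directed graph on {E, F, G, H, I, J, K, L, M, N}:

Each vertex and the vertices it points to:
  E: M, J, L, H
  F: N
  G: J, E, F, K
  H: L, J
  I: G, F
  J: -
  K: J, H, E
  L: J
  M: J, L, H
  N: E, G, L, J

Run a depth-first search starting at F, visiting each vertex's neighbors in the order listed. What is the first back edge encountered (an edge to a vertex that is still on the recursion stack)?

G→F

DFS from F (visiting each vertex's neighbors in the order listed); mark gray on enter, black on exit:
F gray
  N gray
    E gray
      M gray
        J gray
        J black
        L gray
          L→J: J black — skip
        L black
        H gray
          H→L: L black — skip
          H→J: J black — skip
        H black
      M black
      E→J: J black — skip
      E→L: L black — skip
      E→H: H black — skip
    E black
    G gray
      G→J: J black — skip
      G→E: E black — skip
      G→F: F is gray → back edge
First back edge: G → F.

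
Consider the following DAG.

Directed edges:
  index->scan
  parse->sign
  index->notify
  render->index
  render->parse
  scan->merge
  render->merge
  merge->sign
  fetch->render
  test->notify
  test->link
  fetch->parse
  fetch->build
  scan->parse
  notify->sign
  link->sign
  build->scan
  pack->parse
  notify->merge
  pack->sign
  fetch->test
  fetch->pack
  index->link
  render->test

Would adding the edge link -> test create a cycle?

Adding link→test creates a cycle iff test can already reach link.
Path from test: test → link.
So test → … → link → test is a cycle.

Yes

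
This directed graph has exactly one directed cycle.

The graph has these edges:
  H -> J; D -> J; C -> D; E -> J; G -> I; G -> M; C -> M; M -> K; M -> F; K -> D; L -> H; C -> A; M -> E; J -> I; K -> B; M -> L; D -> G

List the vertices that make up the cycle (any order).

DFS with gray/black marking from M:
M gray
  K gray
    B gray
    B black
    D gray
      G gray
        I gray
        I black
        G→M: M is gray → back edge
Back edge closes the cycle M → K → D → G → M; its vertices are {D, G, K, M}.

D, G, K, M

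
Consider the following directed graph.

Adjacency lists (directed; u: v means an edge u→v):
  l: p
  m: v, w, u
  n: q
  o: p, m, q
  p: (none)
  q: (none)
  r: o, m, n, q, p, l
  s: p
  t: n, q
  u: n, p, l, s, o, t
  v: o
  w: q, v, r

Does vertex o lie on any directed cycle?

o is on a cycle iff o can reach itself via ≥1 edge.
o → m → v → o — yes.

Yes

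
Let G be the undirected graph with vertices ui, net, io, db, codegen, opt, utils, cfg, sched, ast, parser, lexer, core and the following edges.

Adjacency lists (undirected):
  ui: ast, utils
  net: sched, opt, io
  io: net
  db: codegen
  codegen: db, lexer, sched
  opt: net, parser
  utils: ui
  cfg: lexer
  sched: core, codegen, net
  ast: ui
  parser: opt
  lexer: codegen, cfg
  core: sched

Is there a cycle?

No

DFS, tracking each vertex's parent; an edge to a visited non-parent vertex closes a cycle.
Start from utils:
visit utils (parent –)
  visit ui (parent utils)
    visit ast (parent ui)
      ast–ui: parent, skip
    ui–utils: parent, skip
visit net (parent –)
  visit sched (parent net)
    visit core (parent sched)
      core–sched: parent, skip
    visit codegen (parent sched)
      visit db (parent codegen)
        db–codegen: parent, skip
      visit lexer (parent codegen)
        lexer–codegen: parent, skip
        visit cfg (parent lexer)
          cfg–lexer: parent, skip
      codegen–sched: parent, skip
    sched–net: parent, skip
  visit opt (parent net)
    opt–net: parent, skip
    visit parser (parent opt)
      parser–opt: parent, skip
  visit io (parent net)
    io–net: parent, skip
No non-parent visited neighbor found — the graph is a forest.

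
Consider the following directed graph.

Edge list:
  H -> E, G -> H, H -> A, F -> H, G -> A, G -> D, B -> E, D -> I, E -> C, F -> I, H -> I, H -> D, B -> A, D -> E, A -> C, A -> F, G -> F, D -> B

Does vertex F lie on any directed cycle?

F is on a cycle iff F can reach itself via ≥1 edge.
F → H → A → F — yes.

Yes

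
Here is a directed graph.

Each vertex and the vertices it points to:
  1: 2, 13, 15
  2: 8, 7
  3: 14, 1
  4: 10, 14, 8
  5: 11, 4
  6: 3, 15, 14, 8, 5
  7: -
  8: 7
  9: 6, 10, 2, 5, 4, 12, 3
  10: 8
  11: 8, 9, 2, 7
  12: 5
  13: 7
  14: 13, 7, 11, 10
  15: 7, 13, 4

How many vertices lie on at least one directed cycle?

10

A vertex is on a directed cycle iff it belongs to a strongly connected component of size ≥ 2 (or has a self-loop).
The vertices on cycles are {1, 3, 4, 5, 6, 9, 11, 12, 14, 15} — 10 in total.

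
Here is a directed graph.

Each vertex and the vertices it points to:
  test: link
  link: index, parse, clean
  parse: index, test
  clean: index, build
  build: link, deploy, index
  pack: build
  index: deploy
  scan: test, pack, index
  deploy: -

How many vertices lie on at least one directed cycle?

A vertex is on a directed cycle iff it belongs to a strongly connected component of size ≥ 2 (or has a self-loop).
The vertices on cycles are {link, test, build, clean, parse} — 5 in total.

5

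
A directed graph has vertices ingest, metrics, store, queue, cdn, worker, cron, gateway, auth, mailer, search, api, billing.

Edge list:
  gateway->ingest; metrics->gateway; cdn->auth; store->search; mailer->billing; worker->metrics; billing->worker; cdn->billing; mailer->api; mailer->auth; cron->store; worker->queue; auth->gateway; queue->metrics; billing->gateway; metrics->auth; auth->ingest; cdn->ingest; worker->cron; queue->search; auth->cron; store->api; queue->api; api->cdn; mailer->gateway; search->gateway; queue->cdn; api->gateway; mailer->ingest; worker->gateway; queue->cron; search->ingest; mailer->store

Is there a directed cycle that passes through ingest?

No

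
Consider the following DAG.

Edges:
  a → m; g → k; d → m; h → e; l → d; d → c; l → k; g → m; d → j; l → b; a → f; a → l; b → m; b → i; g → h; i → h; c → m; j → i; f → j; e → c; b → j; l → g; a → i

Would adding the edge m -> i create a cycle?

Yes

Adding m→i creates a cycle iff i can already reach m.
Path from i: i → h → e → c → m.
So i → … → m → i is a cycle.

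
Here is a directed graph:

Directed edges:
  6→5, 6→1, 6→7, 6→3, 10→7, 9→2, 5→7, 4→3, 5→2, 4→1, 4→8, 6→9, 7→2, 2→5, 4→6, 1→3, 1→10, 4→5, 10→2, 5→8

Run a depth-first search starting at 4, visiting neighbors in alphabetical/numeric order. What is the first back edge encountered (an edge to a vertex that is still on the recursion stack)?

5→2

DFS from 4 (visiting neighbors in alphabetical/numeric order); mark gray on enter, black on exit:
4 gray
  1 gray
    3 gray
    3 black
    10 gray
      2 gray
        5 gray
          5→2: 2 is gray → back edge
First back edge: 5 → 2.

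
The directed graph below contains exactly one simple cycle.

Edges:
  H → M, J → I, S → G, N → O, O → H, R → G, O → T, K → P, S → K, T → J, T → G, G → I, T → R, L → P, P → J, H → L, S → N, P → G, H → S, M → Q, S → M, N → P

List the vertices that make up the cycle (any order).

DFS with gray/black marking from O:
O gray
  H gray
    M gray
      Q gray
      Q black
    M black
    S gray
      K gray
        P gray
          G gray
            I gray
            I black
          G black
          J gray
            J→I: I black — skip
          J black
        P black
      K black
      S→G: G black — skip
      S→M: M black — skip
      N gray
        N→O: O is gray → back edge
Back edge closes the cycle O → H → S → N → O; its vertices are {H, N, O, S}.

H, N, O, S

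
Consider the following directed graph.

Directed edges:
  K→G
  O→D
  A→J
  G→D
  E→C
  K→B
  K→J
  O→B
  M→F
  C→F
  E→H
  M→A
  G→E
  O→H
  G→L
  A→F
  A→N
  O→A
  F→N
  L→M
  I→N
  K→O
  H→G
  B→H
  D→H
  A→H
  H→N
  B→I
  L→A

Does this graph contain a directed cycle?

Yes

DFS with white/gray/black marking, starting from N:
N gray
N black
A gray
  F gray
    F→N: N black — skip
  F black
  J gray
  J black
  H gray
    G gray
      L gray
        M gray
          M→F: F black — skip
          M→A: A is gray → back edge
Back edge found, so a cycle exists: A → H → G → L → M → A.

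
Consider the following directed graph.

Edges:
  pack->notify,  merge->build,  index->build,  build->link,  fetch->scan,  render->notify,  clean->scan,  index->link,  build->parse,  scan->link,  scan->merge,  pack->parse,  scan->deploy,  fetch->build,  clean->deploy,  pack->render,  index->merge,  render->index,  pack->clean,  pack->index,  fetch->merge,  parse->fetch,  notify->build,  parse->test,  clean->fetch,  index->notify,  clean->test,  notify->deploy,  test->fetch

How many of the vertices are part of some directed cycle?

6

A vertex is on a directed cycle iff it belongs to a strongly connected component of size ≥ 2 (or has a self-loop).
The vertices on cycles are {scan, test, build, fetch, merge, parse} — 6 in total.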